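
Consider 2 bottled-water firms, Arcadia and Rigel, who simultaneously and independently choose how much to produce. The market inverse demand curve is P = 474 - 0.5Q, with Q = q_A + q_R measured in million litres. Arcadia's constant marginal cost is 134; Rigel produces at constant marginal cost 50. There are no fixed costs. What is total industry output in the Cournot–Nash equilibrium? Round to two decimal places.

509.33

Arcadia's profit: π_A = (474 - 0.5Q)q_A - (134q_A). Setting ∂π_A/∂q_A = 0: 340 - q_A - (1/2)(q_R) = 0.
Rigel's profit: π_R = (474 - 0.5Q)q_R - (50q_R). Setting ∂π_R/∂q_R = 0: 424 - q_R - (1/2)(q_A) = 0.
So q_A = (340 - (1/2)q_R) and q_R = (424 - (1/2)q_A).
Substituting one into the other gives q_A = 512/3 and q_R = 1016/3.
Total output Q = 512/3 + 1016/3 = 1528/3.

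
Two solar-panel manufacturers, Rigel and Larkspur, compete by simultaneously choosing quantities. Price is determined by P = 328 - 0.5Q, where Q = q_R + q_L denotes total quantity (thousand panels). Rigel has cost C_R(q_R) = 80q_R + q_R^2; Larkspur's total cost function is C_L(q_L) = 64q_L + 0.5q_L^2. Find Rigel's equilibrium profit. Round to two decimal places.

Rigel's profit: π_R = (328 - 0.5Q)q_R - (80q_R + q_R²). Setting ∂π_R/∂q_R = 0: 248 - 3q_R - (1/2)(q_L) = 0.
Larkspur's profit: π_L = (328 - 0.5Q)q_L - (64q_L + (1/2)q_L²). Setting ∂π_L/∂q_L = 0: 264 - 2q_L - (1/2)(q_R) = 0.
Best responses: q_R = (248 - (1/2)q_L)/3, q_L = (264 - (1/2)q_R)/2.
Solving the pair: q_R = 1456/23, q_L = 116.1739.
Price P = 328 - (1/2)·179.4783 = 238.2609.
Rigel's profit: 238.2609·(1456/23) - 80·(1456/23) - (1456/23)² = 6011.1607.

6011.16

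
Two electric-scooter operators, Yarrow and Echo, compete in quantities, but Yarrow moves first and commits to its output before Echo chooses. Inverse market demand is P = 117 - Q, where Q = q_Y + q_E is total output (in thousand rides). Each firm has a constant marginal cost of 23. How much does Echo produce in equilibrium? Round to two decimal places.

23.50

The follower Echo best-responds to any q_Y: π_E = (117 - Q)q_E - 23q_E.
Follower FOC: 94 - q_Y - 2q_E = 0, so q_E(q_Y) = (94 - q_Y)/2.
The leader anticipates this reaction. Substituting into P = 117 - Q gives P = 70 - (1/2)q_Y, so π_Y = (70 - (1/2)q_Y)q_Y - 23q_Y.
Leader FOC: 47 - q_Y = 0, so q_Y = 47.
Then q_E = (94 - 47)/2 = 47/2.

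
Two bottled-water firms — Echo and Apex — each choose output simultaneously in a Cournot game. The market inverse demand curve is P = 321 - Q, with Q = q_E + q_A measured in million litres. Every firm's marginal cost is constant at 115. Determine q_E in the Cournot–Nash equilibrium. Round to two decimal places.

Each firm earns π_i = (321 - Q)q_i - 115q_i.
Setting ∂π_i/∂q_i = 0 with rivals' quantities fixed: 206 - 2q_i - q_j = 0.
By symmetry each firm produces the same amount; substituting q_j = q_i yields q_i = 206/3.

68.67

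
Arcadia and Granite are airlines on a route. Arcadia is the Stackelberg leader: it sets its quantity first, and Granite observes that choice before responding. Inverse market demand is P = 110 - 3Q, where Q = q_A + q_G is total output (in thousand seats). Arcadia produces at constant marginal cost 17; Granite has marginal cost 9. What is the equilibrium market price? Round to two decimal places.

38.25

Solve by backward induction. Given q_A, the follower Granite maximises π_G = (110 - 3q_A - 3q_G)q_G - 9q_G.
Setting the follower's marginal profit to zero, 101 - 3q_A - 6q_G = 0, i.e. q_G = (101 - 3q_A)/6.
Arcadia substitutes q_G(q_A) into its own profit: π_A = q_A(110 - 3q_A - (101 - 3q_A)/2) - 17q_A = (119/2 - (3/2)q_A)q_A - 17q_A.
The leader's first-order condition 85/2 - 3q_A = 0 yields q_A = 85/6.
Then q_G = (101 - 3·(85/6))/6 = 39/4.
Total output Q = 287/12, so price P = 110 - 3·(287/12) = 153/4.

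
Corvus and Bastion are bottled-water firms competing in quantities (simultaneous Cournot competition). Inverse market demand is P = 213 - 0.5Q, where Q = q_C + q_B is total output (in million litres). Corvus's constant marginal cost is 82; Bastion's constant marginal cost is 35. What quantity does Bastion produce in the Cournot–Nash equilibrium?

Corvus's profit: π_C = (213 - 0.5Q)q_C - (82q_C). Setting ∂π_C/∂q_C = 0: 131 - q_C - (1/2)(q_B) = 0.
Bastion's profit: π_B = (213 - 0.5Q)q_B - (35q_B). Setting ∂π_B/∂q_B = 0: 178 - q_B - (1/2)(q_C) = 0.
So q_C = (131 - (1/2)q_B) and q_B = (178 - (1/2)q_C).
Substituting one into the other gives q_C = 56 and q_B = 150.

150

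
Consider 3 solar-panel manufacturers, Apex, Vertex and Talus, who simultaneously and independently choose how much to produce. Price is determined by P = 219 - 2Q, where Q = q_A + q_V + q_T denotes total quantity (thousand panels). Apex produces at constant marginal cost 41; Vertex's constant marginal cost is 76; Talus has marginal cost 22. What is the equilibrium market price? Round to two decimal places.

89.50

Apex's profit: π_A = (219 - 2Q)q_A - (41q_A). Setting ∂π_A/∂q_A = 0: 178 - 4q_A - 2(q_V + q_T) = 0.
Vertex's profit: π_V = (219 - 2Q)q_V - (76q_V). Setting ∂π_V/∂q_V = 0: 143 - 4q_V - 2(q_A + q_T) = 0.
Talus's first-order condition: 197 - 4q_T - 2(q_A + q_V) = 0.
Summing all 3 equations gives 518 − 8Q = 0, hence Q = 259/4.
Back-substituting: q_A = (178 − 259/2)/2 = 97/4, q_V = (143 − 259/2)/2 = 27/4, q_T = (197 − 259/2)/2 = 135/4.
Total output Q = 259/4, so price P = 219 - 2·(259/4) = 179/2.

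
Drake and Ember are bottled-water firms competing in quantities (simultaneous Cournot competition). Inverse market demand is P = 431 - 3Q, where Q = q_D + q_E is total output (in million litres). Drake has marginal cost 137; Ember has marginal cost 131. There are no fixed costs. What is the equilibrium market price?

233

Drake's profit: π_D = (431 - 3Q)q_D - (137q_D). Setting ∂π_D/∂q_D = 0: 294 - 6q_D - 3(q_E) = 0.
Ember's first-order condition: 300 - 6q_E - 3(q_D) = 0.
Rearranging gives the reaction functions q_D = (294 - 3q_E)/6 and q_E = (300 - 3q_D)/6.
Substituting one into the other gives q_D = 32 and q_E = 34.
Total output Q = 66, so price P = 431 - 3·66 = 233.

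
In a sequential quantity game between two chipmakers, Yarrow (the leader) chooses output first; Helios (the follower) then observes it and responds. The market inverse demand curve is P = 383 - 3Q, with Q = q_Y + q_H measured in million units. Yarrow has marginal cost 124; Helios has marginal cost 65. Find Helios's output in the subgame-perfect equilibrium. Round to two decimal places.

The follower Helios best-responds to any q_Y: π_H = (383 - 3Q)q_H - 65q_H.
∂π_H/∂q_H = 318 - 3q_Y - 6q_H = 0 gives the reaction function q_H = (318 - 3q_Y)/6.
Yarrow substitutes q_H(q_Y) into its own profit: π_Y = q_Y(383 - 3q_Y - (318 - 3q_Y)/2) - 124q_Y = (224 - (3/2)q_Y)q_Y - 124q_Y.
The leader's first-order condition 100 - 3q_Y = 0 yields q_Y = 100/3.
Then q_H = (318 - 3·(100/3))/6 = 109/3.

36.33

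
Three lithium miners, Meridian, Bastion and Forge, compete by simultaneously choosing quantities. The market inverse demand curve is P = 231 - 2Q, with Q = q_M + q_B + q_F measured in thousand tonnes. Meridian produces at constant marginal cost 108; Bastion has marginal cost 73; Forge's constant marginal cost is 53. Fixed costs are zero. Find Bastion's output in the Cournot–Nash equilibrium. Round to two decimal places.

21.63

Meridian's profit: π_M = (231 - 2Q)q_M - (108q_M). Setting ∂π_M/∂q_M = 0: 123 - 4q_M - 2(q_B + q_F) = 0.
Bastion's profit: π_B = (231 - 2Q)q_B - (73q_B). Setting ∂π_B/∂q_B = 0: 158 - 4q_B - 2(q_M + q_F) = 0.
Forge's first-order condition: 178 - 4q_F - 2(q_M + q_B) = 0.
Adding the 3 first-order conditions: 459 − 8Q = 0, so Q = 459/8.
Back-substituting: q_M = (123 − 459/4)/2 = 33/8, q_B = (158 − 459/4)/2 = 173/8, q_F = (178 − 459/4)/2 = 253/8.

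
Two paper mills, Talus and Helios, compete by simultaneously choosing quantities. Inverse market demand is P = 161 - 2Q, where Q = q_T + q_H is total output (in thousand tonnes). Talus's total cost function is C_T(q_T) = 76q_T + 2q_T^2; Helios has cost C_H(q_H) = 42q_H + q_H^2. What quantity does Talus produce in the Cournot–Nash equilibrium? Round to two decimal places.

Talus's profit: π_T = (161 - 2Q)q_T - (76q_T + 2q_T²). Setting ∂π_T/∂q_T = 0: 85 - 8q_T - 2(q_H) = 0.
Helios's profit: π_H = (161 - 2Q)q_H - (42q_H + q_H²). Setting ∂π_H/∂q_H = 0: 119 - 6q_H - 2(q_T) = 0.
Rearranging gives the reaction functions q_T = (85 - 2q_H)/8 and q_H = (119 - 2q_T)/6.
Substituting one into the other gives q_T = 68/11 and q_H = 391/22.

6.18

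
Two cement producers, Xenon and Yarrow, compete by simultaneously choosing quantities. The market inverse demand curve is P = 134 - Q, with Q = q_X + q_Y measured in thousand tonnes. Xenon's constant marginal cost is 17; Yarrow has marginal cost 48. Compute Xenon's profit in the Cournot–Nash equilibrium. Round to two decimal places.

Xenon's profit: π_X = (134 - Q)q_X - (17q_X). Setting ∂π_X/∂q_X = 0: 117 - 2q_X - (q_Y) = 0.
Yarrow's first-order condition: 86 - 2q_Y - (q_X) = 0.
Rearranging gives the reaction functions q_X = (117 - q_Y)/2 and q_Y = (86 - q_X)/2.
Substituting one into the other gives q_X = 148/3 and q_Y = 55/3.
Price P = 134 - 203/3 = 199/3.
Xenon's profit: (199/3 - 17)·(148/3) = 2433.7778.

2433.78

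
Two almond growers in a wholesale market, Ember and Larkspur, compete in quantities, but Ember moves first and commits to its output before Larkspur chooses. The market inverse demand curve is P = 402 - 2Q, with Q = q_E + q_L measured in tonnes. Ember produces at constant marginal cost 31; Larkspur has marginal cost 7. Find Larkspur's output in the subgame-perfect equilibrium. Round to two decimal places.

The follower Larkspur best-responds to any q_E: π_L = (402 - 2Q)q_L - 7q_L.
∂π_L/∂q_L = 395 - 2q_E - 4q_L = 0 gives the reaction function q_L = (395 - 2q_E)/4.
The leader anticipates this reaction. Substituting into P = 402 - 2Q gives P = 409/2 - q_E, so π_E = (409/2 - q_E)q_E - 31q_E.
Maximising: ∂π_E/∂q_E = 347/2 - 2q_E = 0, giving q_E = 347/4.
Then q_L = (395 - 2·(347/4))/4 = 443/8.

55.38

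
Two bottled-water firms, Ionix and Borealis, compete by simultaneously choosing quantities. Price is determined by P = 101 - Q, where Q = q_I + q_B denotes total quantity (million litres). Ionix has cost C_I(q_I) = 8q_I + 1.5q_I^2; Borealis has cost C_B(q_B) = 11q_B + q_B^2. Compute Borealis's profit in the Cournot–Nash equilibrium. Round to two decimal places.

706.09

Ionix's profit: π_I = (101 - Q)q_I - (8q_I + (3/2)q_I²). Setting ∂π_I/∂q_I = 0: 93 - 5q_I - (q_B) = 0.
Borealis's first-order condition: 90 - 4q_B - (q_I) = 0.
Rearranging gives the reaction functions q_I = (93 - q_B)/5 and q_B = (90 - q_I)/4.
Substituting one into the other gives q_I = 282/19 and q_B = 357/19.
Price P = 101 - 639/19 = 1280/19.
Borealis's profit: (1280/19)·(357/19) - 11·(357/19) - (357/19)² = 706.0886.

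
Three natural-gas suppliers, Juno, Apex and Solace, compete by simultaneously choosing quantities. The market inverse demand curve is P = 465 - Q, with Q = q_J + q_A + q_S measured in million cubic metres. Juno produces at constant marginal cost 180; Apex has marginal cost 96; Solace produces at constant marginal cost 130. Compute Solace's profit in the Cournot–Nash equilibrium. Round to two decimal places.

7700.06

Juno's profit: π_J = (465 - Q)q_J - (180q_J). Setting ∂π_J/∂q_J = 0: 285 - 2q_J - (q_A + q_S) = 0.
Apex's first-order condition: 369 - 2q_A - (q_J + q_S) = 0.
Solace's profit: π_S = (465 - Q)q_S - (130q_S). Setting ∂π_S/∂q_S = 0: 335 - 2q_S - (q_J + q_A) = 0.
Adding the 3 conditions: 989 − 2Q − 2Q = 0, i.e. Q = 989/4.
Back-substituting: q_J = (285 − 989/4) = 151/4, q_A = (369 − 989/4) = 487/4, q_S = (335 − 989/4) = 351/4.
Price P = 465 - 989/4 = 871/4.
Solace's profit: (871/4 - 130)·(351/4) = 7700.0625.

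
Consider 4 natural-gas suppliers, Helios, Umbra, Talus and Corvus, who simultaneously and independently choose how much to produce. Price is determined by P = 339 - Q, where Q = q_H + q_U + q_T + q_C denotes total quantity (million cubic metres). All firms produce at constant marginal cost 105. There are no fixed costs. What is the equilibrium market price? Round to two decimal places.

A representative firm's profit is π_i = q_i(339 - Q) - 105q_i.
First-order condition (treating rivals' output as given): 234 - 2q_i - Σ_{j≠i} q_j = 0.
By symmetry each firm produces the same amount; substituting Σ_{j≠i} q_j = 3q_i yields q_i = 234/5.
Total output Q = 936/5, so price P = 339 - 936/5 = 759/5.

151.80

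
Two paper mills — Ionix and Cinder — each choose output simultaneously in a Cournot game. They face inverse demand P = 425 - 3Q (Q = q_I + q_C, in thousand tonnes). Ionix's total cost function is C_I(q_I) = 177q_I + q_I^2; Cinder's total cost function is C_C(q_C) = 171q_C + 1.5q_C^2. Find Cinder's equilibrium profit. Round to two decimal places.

1880.89

Ionix's profit: π_I = (425 - 3Q)q_I - (177q_I + q_I²). Setting ∂π_I/∂q_I = 0: 248 - 8q_I - 3(q_C) = 0.
Cinder's profit: π_C = (425 - 3Q)q_C - (171q_C + (3/2)q_C²). Setting ∂π_C/∂q_C = 0: 254 - 9q_C - 3(q_I) = 0.
Rearranging gives the reaction functions q_I = (248 - 3q_C)/8 and q_C = (254 - 3q_I)/9.
Substituting one into the other gives q_I = 70/3 and q_C = 184/9.
Price P = 425 - 3·(394/9) = 881/3.
Cinder's profit: (881/3)·(184/9) - 171·(184/9) - (3/2)(184/9)² = 1880.8889.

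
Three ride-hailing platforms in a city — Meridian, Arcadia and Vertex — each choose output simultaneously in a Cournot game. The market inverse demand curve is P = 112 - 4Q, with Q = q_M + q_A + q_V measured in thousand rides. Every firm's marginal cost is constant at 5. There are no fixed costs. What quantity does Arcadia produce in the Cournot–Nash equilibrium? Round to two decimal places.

Each firm earns π_i = (112 - 4Q)q_i - 5q_i.
First-order condition (treating rivals' output as given): 107 - 8q_i - 4·Σ_{j≠i} q_j = 0.
With identical firms every q_j equals q_i, so Σ_{j≠i} q_j = 2q_i and 107 = 16q_i, giving q_i = 107/16.

6.69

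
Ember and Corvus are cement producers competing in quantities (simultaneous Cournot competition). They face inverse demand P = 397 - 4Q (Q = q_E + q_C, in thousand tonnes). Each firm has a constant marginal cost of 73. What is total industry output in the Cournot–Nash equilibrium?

54

Each firm earns π_i = (397 - 4Q)q_i - 73q_i.
Setting ∂π_i/∂q_i = 0 with rivals' quantities fixed: 324 - 8q_i - 4q_j = 0.
By symmetry each firm produces the same amount; substituting q_j = q_i yields q_i = 324/12 = 27.
Total output Q = 27 + 27 = 54.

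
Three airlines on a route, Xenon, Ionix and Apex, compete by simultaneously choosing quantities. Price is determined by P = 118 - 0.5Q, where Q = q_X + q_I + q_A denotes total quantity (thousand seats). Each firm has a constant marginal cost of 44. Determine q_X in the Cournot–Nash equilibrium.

37

A representative firm's profit is π_i = q_i(118 - 0.5Q) - 44q_i.
Setting ∂π_i/∂q_i = 0 with rivals' quantities fixed: 74 - q_i - (1/2)·Σ_{j≠i} q_j = 0.
By symmetry each firm produces the same amount; substituting Σ_{j≠i} q_j = 2q_i yields q_i = 74/2 = 37.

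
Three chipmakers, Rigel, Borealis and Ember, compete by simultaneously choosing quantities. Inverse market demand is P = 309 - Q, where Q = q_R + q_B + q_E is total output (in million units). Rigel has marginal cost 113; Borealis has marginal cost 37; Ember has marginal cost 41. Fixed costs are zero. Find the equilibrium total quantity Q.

184

Rigel's profit: π_R = (309 - Q)q_R - (113q_R). Setting ∂π_R/∂q_R = 0: 196 - 2q_R - (q_B + q_E) = 0.
Borealis's profit: π_B = (309 - Q)q_B - (37q_B). Setting ∂π_B/∂q_B = 0: 272 - 2q_B - (q_R + q_E) = 0.
Ember's profit: π_E = (309 - Q)q_E - (41q_E). Setting ∂π_E/∂q_E = 0: 268 - 2q_E - (q_R + q_B) = 0.
Adding the 3 conditions: 736 − 2Q − 2Q = 0, i.e. Q = 184.
Back-substituting: q_R = (196 − 184) = 12, q_B = (272 − 184) = 88, q_E = (268 − 184) = 84.
Total output Q = 12 + 88 + 84 = 184.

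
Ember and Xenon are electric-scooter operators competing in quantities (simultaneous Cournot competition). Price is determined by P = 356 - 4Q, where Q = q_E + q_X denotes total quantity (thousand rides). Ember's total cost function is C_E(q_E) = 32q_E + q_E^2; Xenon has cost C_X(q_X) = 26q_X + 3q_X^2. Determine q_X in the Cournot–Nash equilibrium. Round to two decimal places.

16.16

Ember's profit: π_E = (356 - 4Q)q_E - (32q_E + q_E²). Setting ∂π_E/∂q_E = 0: 324 - 10q_E - 4(q_X) = 0.
Xenon's profit: π_X = (356 - 4Q)q_X - (26q_X + 3q_X²). Setting ∂π_X/∂q_X = 0: 330 - 14q_X - 4(q_E) = 0.
So q_E = (324 - 4q_X)/10 and q_X = (330 - 4q_E)/14.
Solving the pair: q_E = 804/31, q_X = 501/31.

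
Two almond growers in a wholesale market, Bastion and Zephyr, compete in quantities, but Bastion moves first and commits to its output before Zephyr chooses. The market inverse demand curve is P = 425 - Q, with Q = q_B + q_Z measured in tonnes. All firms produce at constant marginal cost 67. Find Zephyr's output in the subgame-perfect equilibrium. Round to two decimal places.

89.50

The follower Zephyr best-responds to any q_B: π_Z = (425 - Q)q_Z - 67q_Z.
∂π_Z/∂q_Z = 358 - q_B - 2q_Z = 0 gives the reaction function q_Z = (358 - q_B)/2.
The leader anticipates this reaction. Substituting into P = 425 - Q gives P = 246 - (1/2)q_B, so π_B = (246 - (1/2)q_B)q_B - 67q_B.
Maximising: ∂π_B/∂q_B = 179 - q_B = 0, giving q_B = 179.
Then q_Z = (358 - 179)/2 = 179/2.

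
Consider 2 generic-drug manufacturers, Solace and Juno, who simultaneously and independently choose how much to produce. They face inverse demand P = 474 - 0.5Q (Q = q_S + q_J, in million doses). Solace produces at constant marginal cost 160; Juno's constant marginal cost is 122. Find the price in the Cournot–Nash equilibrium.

Solace's profit: π_S = (474 - 0.5Q)q_S - (160q_S). Setting ∂π_S/∂q_S = 0: 314 - q_S - (1/2)(q_J) = 0.
Juno's profit: π_J = (474 - 0.5Q)q_J - (122q_J). Setting ∂π_J/∂q_J = 0: 352 - q_J - (1/2)(q_S) = 0.
Rearranging gives the reaction functions q_S = (314 - (1/2)q_J) and q_J = (352 - (1/2)q_S).
Substituting one into the other gives q_S = 184 and q_J = 260.
Total output Q = 444, so price P = 474 - (1/2)·444 = 252.

252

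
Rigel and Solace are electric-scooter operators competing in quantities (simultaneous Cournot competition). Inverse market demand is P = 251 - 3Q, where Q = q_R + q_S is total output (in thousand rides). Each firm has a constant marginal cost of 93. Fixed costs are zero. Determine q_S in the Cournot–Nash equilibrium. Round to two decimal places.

17.56

A representative firm's profit is π_i = q_i(251 - 3Q) - 93q_i.
First-order condition (treating rivals' output as given): 158 - 6q_i - 3q_j = 0.
By symmetry each firm produces the same amount; substituting q_j = q_i yields q_i = 158/9.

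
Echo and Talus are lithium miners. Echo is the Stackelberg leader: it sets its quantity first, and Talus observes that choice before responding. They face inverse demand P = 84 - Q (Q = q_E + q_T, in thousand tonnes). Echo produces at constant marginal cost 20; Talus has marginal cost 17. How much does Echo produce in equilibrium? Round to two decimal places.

The follower Talus best-responds to any q_E: π_T = (84 - Q)q_T - 17q_T.
Follower FOC: 67 - q_E - 2q_T = 0, so q_T(q_E) = (67 - q_E)/2.
The leader anticipates this reaction. Substituting into P = 84 - Q gives P = 101/2 - (1/2)q_E, so π_E = (101/2 - (1/2)q_E)q_E - 20q_E.
Leader FOC: 61/2 - q_E = 0, so q_E = 61/2.
Then q_T = (67 - 61/2)/2 = 73/4.

30.50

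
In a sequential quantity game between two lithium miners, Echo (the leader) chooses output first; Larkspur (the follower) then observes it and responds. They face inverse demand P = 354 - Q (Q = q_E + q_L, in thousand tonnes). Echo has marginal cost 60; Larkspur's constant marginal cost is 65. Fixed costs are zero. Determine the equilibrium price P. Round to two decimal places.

Solve by backward induction. Given q_E, the follower Larkspur maximises π_L = (354 - q_E - q_L)q_L - 65q_L.
∂π_L/∂q_L = 289 - q_E - 2q_L = 0 gives the reaction function q_L = (289 - q_E)/2.
Echo substitutes q_L(q_E) into its own profit: π_E = q_E(354 - q_E - (289 - q_E)/2) - 60q_E = (419/2 - (1/2)q_E)q_E - 60q_E.
Leader FOC: 299/2 - q_E = 0, so q_E = 299/2.
Then q_L = (289 - 299/2)/2 = 279/4.
Total output Q = 877/4, so price P = 354 - 877/4 = 539/4.

134.75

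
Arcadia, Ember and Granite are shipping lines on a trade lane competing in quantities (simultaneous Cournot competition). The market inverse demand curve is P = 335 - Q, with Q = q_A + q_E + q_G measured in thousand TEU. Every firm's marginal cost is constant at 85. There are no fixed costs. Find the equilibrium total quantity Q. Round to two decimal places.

Each firm earns π_i = (335 - Q)q_i - 85q_i.
First-order condition (treating rivals' output as given): 250 - 2q_i - Σ_{j≠i} q_j = 0.
By symmetry each firm produces the same amount; substituting Σ_{j≠i} q_j = 2q_i yields q_i = 250/4 = 125/2.
Total output Q = 125/2 + 125/2 + 125/2 = 375/2.

187.50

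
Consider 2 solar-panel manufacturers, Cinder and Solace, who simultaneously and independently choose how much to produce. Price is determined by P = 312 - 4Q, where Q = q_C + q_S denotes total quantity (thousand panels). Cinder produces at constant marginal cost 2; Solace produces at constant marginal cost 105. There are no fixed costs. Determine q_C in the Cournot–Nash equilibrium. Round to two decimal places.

34.42

Cinder's profit: π_C = (312 - 4Q)q_C - (2q_C). Setting ∂π_C/∂q_C = 0: 310 - 8q_C - 4(q_S) = 0.
Solace's first-order condition: 207 - 8q_S - 4(q_C) = 0.
So q_C = (310 - 4q_S)/8 and q_S = (207 - 4q_C)/8.
Substituting one into the other gives q_C = 413/12 and q_S = 26/3.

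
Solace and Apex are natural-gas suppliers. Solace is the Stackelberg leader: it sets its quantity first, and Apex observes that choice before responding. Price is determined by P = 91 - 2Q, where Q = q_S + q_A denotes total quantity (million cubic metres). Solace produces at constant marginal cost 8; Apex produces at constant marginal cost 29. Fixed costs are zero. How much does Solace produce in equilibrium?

Solve by backward induction. Given q_S, the follower Apex maximises π_A = (91 - 2q_S - 2q_A)q_A - 29q_A.
Follower FOC: 62 - 2q_S - 4q_A = 0, so q_A(q_S) = (62 - 2q_S)/4.
Solace substitutes q_A(q_S) into its own profit: π_S = q_S(91 - 2q_S - (62 - 2q_S)/2) - 8q_S = (60 - q_S)q_S - 8q_S.
Maximising: ∂π_S/∂q_S = 52 - 2q_S = 0, giving q_S = 26.
Then q_A = (62 - 2·26)/4 = 5/2.

26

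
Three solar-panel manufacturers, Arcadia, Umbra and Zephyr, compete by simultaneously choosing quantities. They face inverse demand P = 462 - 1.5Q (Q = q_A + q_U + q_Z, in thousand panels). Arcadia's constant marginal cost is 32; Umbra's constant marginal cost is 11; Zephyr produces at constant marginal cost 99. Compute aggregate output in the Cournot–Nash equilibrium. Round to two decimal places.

207.33

Arcadia's profit: π_A = (462 - 1.5Q)q_A - (32q_A). Setting ∂π_A/∂q_A = 0: 430 - 3q_A - (3/2)(q_U + q_Z) = 0.
Umbra's profit: π_U = (462 - 1.5Q)q_U - (11q_U). Setting ∂π_U/∂q_U = 0: 451 - 3q_U - (3/2)(q_A + q_Z) = 0.
Zephyr's profit: π_Z = (462 - 1.5Q)q_Z - (99q_Z). Setting ∂π_Z/∂q_Z = 0: 363 - 3q_Z - (3/2)(q_A + q_U) = 0.
Summing all 3 equations gives 1244 − 6Q = 0, hence Q = 622/3.
Back-substituting: q_A = (430 − 311)/(3/2) = 238/3, q_U = (451 − 311)/(3/2) = 280/3, q_Z = (363 − 311)/(3/2) = 104/3.
Total output Q = 238/3 + 280/3 + 104/3 = 622/3.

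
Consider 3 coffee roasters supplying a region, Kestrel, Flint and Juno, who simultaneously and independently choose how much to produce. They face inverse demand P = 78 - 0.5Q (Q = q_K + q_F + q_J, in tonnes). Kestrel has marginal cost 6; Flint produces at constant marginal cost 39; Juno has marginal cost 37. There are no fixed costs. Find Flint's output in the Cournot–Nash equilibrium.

2

Kestrel's profit: π_K = (78 - 0.5Q)q_K - (6q_K). Setting ∂π_K/∂q_K = 0: 72 - q_K - (1/2)(q_F + q_J) = 0.
Flint's first-order condition: 39 - q_F - (1/2)(q_K + q_J) = 0.
Juno's first-order condition: 41 - q_J - (1/2)(q_K + q_F) = 0.
Adding the 3 first-order conditions: 152 − 2Q = 0, so Q = 76.
Back-substituting: q_K = (72 − 38)/(1/2) = 68, q_F = (39 − 38)/(1/2) = 2, q_J = (41 − 38)/(1/2) = 6.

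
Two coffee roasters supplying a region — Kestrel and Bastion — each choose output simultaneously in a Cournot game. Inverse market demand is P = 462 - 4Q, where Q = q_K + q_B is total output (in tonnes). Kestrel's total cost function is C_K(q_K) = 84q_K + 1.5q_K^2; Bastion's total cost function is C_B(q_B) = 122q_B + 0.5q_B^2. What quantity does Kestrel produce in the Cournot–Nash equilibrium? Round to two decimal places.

Kestrel's profit: π_K = (462 - 4Q)q_K - (84q_K + (3/2)q_K²). Setting ∂π_K/∂q_K = 0: 378 - 11q_K - 4(q_B) = 0.
Bastion's profit: π_B = (462 - 4Q)q_B - (122q_B + (1/2)q_B²). Setting ∂π_B/∂q_B = 0: 340 - 9q_B - 4(q_K) = 0.
Rearranging gives the reaction functions q_K = (378 - 4q_B)/11 and q_B = (340 - 4q_K)/9.
Substituting one into the other gives q_K = 24.6024 and q_B = 26.8434.

24.60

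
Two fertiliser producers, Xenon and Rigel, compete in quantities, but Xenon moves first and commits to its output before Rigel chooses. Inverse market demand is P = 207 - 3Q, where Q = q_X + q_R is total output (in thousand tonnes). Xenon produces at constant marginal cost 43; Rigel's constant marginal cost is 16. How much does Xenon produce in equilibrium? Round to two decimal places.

22.83

The follower Rigel best-responds to any q_X: π_R = (207 - 3Q)q_R - 16q_R.
Follower FOC: 191 - 3q_X - 6q_R = 0, so q_R(q_X) = (191 - 3q_X)/6.
The leader anticipates this reaction. Substituting into P = 207 - 3Q gives P = 223/2 - (3/2)q_X, so π_X = (223/2 - (3/2)q_X)q_X - 43q_X.
The leader's first-order condition 137/2 - 3q_X = 0 yields q_X = 137/6.
Then q_R = (191 - 3·(137/6))/6 = 245/12.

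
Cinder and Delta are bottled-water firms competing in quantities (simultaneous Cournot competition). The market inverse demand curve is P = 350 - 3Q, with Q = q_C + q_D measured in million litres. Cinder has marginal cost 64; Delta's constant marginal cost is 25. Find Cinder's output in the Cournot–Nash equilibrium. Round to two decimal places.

27.44

Cinder's profit: π_C = (350 - 3Q)q_C - (64q_C). Setting ∂π_C/∂q_C = 0: 286 - 6q_C - 3(q_D) = 0.
Delta's profit: π_D = (350 - 3Q)q_D - (25q_D). Setting ∂π_D/∂q_D = 0: 325 - 6q_D - 3(q_C) = 0.
Best responses: q_C = (286 - 3q_D)/6, q_D = (325 - 3q_C)/6.
Substituting one into the other gives q_C = 247/9 and q_D = 364/9.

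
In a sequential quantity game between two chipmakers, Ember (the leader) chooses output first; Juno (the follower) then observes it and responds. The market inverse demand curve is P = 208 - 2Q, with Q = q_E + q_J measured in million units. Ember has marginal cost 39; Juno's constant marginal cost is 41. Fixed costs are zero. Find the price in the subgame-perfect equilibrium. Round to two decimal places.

Solve by backward induction. Given q_E, the follower Juno maximises π_J = (208 - 2q_E - 2q_J)q_J - 41q_J.
Setting the follower's marginal profit to zero, 167 - 2q_E - 4q_J = 0, i.e. q_J = (167 - 2q_E)/4.
The leader anticipates this reaction. Substituting into P = 208 - 2Q gives P = 249/2 - q_E, so π_E = (249/2 - q_E)q_E - 39q_E.
The leader's first-order condition 171/2 - 2q_E = 0 yields q_E = 171/4.
Then q_J = (167 - 2·(171/4))/4 = 163/8.
Total output Q = 505/8, so price P = 208 - 2·(505/8) = 327/4.

81.75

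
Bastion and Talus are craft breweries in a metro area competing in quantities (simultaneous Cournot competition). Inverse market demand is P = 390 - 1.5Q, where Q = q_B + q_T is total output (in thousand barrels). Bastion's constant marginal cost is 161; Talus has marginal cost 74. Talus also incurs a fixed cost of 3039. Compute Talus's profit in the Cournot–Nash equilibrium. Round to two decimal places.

8991.30

Bastion's profit: π_B = (390 - 1.5Q)q_B - (161q_B). Setting ∂π_B/∂q_B = 0: 229 - 3q_B - (3/2)(q_T) = 0.
Talus's profit: π_T = (390 - 1.5Q)q_T - (74q_T). Setting ∂π_T/∂q_T = 0: 316 - 3q_T - (3/2)(q_B) = 0.
Rearranging gives the reaction functions q_B = (229 - (3/2)q_T)/3 and q_T = (316 - (3/2)q_B)/3.
Substituting one into the other gives q_B = 284/9 and q_T = 806/9.
Price P = 390 - (3/2)·(1090/9) = 625/3.
Talus's profit: (625/3 - 74)·(806/9) - 3039 = 8991.2963.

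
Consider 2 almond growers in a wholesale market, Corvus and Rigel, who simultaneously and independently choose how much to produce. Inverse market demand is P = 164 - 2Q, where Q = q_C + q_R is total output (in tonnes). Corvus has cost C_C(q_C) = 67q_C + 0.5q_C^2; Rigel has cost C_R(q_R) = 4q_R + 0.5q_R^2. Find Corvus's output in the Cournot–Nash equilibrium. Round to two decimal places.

7.86

Corvus's profit: π_C = (164 - 2Q)q_C - (67q_C + (1/2)q_C²). Setting ∂π_C/∂q_C = 0: 97 - 5q_C - 2(q_R) = 0.
Rigel's first-order condition: 160 - 5q_R - 2(q_C) = 0.
So q_C = (97 - 2q_R)/5 and q_R = (160 - 2q_C)/5.
Substituting one into the other gives q_C = 55/7 and q_R = 202/7.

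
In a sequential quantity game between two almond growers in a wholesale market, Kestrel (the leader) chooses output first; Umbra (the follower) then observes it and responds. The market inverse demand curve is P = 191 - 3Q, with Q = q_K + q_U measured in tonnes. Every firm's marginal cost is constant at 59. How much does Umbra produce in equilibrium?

Solve by backward induction. Given q_K, the follower Umbra maximises π_U = (191 - 3q_K - 3q_U)q_U - 59q_U.
Setting the follower's marginal profit to zero, 132 - 3q_K - 6q_U = 0, i.e. q_U = (132 - 3q_K)/6.
The leader anticipates this reaction. Substituting into P = 191 - 3Q gives P = 125 - (3/2)q_K, so π_K = (125 - (3/2)q_K)q_K - 59q_K.
Maximising: ∂π_K/∂q_K = 66 - 3q_K = 0, giving q_K = 22.
Then q_U = (132 - 3·22)/6 = 11.

11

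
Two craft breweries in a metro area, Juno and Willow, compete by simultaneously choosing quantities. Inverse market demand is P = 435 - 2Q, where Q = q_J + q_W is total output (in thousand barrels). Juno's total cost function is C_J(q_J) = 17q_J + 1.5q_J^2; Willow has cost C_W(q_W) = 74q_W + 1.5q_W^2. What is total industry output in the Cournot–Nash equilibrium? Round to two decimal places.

86.56

Juno's profit: π_J = (435 - 2Q)q_J - (17q_J + (3/2)q_J²). Setting ∂π_J/∂q_J = 0: 418 - 7q_J - 2(q_W) = 0.
Willow's first-order condition: 361 - 7q_W - 2(q_J) = 0.
Rearranging gives the reaction functions q_J = (418 - 2q_W)/7 and q_W = (361 - 2q_J)/7.
Solving the pair: q_J = 48.9778, q_W = 1691/45.
Total output Q = 48.9778 + 1691/45 = 779/9.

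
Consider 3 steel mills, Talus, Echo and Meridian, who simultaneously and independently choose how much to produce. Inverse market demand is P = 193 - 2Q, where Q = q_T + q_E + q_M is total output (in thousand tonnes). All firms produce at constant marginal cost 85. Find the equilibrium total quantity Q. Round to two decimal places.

A representative firm's profit is π_i = q_i(193 - 2Q) - 85q_i.
Setting ∂π_i/∂q_i = 0 with rivals' quantities fixed: 108 - 4q_i - 2·Σ_{j≠i} q_j = 0.
By symmetry each firm produces the same amount; substituting Σ_{j≠i} q_j = 2q_i yields q_i = 108/8 = 27/2.
Total output Q = 27/2 + 27/2 + 27/2 = 81/2.

40.50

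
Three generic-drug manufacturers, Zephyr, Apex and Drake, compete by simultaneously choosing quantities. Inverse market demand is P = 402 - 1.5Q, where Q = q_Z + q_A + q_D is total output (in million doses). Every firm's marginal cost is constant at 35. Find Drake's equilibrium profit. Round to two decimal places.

5612.04

A representative firm's profit is π_i = q_i(402 - 1.5Q) - 35q_i.
First-order condition (treating rivals' output as given): 367 - 3q_i - (3/2)·Σ_{j≠i} q_j = 0.
With identical firms every q_j equals q_i, so Σ_{j≠i} q_j = 2q_i and 367 = 6q_i, giving q_i = 367/6.
Price P = 402 - (3/2)·(367/2) = 507/4.
Drake's profit: (507/4 - 35)·(367/6) = 5612.0417.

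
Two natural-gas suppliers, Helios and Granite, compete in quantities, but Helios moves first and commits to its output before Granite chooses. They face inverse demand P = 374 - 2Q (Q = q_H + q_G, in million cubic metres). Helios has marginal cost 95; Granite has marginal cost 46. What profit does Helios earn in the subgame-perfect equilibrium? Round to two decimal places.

The follower Granite best-responds to any q_H: π_G = (374 - 2Q)q_G - 46q_G.
∂π_G/∂q_G = 328 - 2q_H - 4q_G = 0 gives the reaction function q_G = (328 - 2q_H)/4.
Helios substitutes q_G(q_H) into its own profit: π_H = q_H(374 - 2q_H - (328 - 2q_H)/2) - 95q_H = (210 - q_H)q_H - 95q_H.
Maximising: ∂π_H/∂q_H = 115 - 2q_H = 0, giving q_H = 115/2.
Then q_G = (328 - 2·(115/2))/4 = 213/4.
Price P = 374 - 2·(443/4) = 305/2.
Helios's profit: (305/2 - 95)·(115/2) = 3306.2500.

3306.25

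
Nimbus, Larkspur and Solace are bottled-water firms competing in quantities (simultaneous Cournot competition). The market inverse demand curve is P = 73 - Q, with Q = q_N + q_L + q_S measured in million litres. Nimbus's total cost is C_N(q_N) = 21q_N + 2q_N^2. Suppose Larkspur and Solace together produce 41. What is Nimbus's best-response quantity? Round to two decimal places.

With rivals' combined output fixed at 41, Nimbus's profit is π_N = (73 - 41 - q_N)q_N - (21q_N + 2q_N²) = (32 - q_N)q_N - (21q_N + 2q_N²).
∂π_N/∂q_N = 11 - 6q_N = 0, so q_N = 11/6.

1.83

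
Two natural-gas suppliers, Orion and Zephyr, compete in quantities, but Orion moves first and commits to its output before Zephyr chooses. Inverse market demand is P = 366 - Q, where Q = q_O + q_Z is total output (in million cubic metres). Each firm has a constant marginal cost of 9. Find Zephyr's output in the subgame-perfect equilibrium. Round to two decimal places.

89.25

Solve by backward induction. Given q_O, the follower Zephyr maximises π_Z = (366 - q_O - q_Z)q_Z - 9q_Z.
Follower FOC: 357 - q_O - 2q_Z = 0, so q_Z(q_O) = (357 - q_O)/2.
Orion substitutes q_Z(q_O) into its own profit: π_O = q_O(366 - q_O - (357 - q_O)/2) - 9q_O = (375/2 - (1/2)q_O)q_O - 9q_O.
The leader's first-order condition 357/2 - q_O = 0 yields q_O = 357/2.
Then q_Z = (357 - 357/2)/2 = 357/4.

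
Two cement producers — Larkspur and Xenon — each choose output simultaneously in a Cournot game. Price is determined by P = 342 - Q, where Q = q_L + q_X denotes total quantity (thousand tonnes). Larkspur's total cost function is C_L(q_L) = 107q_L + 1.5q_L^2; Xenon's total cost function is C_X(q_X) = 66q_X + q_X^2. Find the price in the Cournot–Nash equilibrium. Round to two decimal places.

Larkspur's profit: π_L = (342 - Q)q_L - (107q_L + (3/2)q_L²). Setting ∂π_L/∂q_L = 0: 235 - 5q_L - (q_X) = 0.
Xenon's first-order condition: 276 - 4q_X - (q_L) = 0.
Best responses: q_L = (235 - q_X)/5, q_X = (276 - q_L)/4.
Solving the pair: q_L = 664/19, q_X = 1145/19.
Total output Q = 1809/19, so price P = 342 - 1809/19 = 246.7895.

246.79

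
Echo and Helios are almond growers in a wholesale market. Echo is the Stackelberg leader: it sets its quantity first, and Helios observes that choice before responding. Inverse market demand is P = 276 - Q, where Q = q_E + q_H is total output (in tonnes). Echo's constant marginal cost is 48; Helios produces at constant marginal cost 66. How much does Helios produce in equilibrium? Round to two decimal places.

43.50

The follower Helios best-responds to any q_E: π_H = (276 - Q)q_H - 66q_H.
Setting the follower's marginal profit to zero, 210 - q_E - 2q_H = 0, i.e. q_H = (210 - q_E)/2.
Echo substitutes q_H(q_E) into its own profit: π_E = q_E(276 - q_E - (210 - q_E)/2) - 48q_E = (171 - (1/2)q_E)q_E - 48q_E.
Maximising: ∂π_E/∂q_E = 123 - q_E = 0, giving q_E = 123.
Then q_H = (210 - 123)/2 = 87/2.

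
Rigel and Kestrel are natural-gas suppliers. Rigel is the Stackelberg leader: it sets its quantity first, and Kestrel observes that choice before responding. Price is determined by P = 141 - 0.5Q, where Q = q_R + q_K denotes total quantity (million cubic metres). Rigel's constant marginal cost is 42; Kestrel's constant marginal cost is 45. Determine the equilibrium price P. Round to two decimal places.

67.50

The follower Kestrel best-responds to any q_R: π_K = (141 - 0.5Q)q_K - 45q_K.
∂π_K/∂q_K = 96 - (1/2)q_R - q_K = 0 gives the reaction function q_K = (96 - (1/2)q_R).
Rigel substitutes q_K(q_R) into its own profit: π_R = q_R(141 - (1/2)q_R - (96 - (1/2)q_R)/2) - 42q_R = (93 - (1/4)q_R)q_R - 42q_R.
The leader's first-order condition 51 - (1/2)q_R = 0 yields q_R = 102.
Then q_K = (96 - (1/2)·102) = 45.
Total output Q = 147, so price P = 141 - (1/2)·147 = 135/2.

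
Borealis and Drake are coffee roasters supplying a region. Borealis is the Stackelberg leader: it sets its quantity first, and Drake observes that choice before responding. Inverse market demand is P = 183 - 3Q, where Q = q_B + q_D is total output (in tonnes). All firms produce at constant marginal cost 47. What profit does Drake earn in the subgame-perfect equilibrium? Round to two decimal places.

Solve by backward induction. Given q_B, the follower Drake maximises π_D = (183 - 3q_B - 3q_D)q_D - 47q_D.
∂π_D/∂q_D = 136 - 3q_B - 6q_D = 0 gives the reaction function q_D = (136 - 3q_B)/6.
The leader anticipates this reaction. Substituting into P = 183 - 3Q gives P = 115 - (3/2)q_B, so π_B = (115 - (3/2)q_B)q_B - 47q_B.
The leader's first-order condition 68 - 3q_B = 0 yields q_B = 68/3.
Then q_D = (136 - 3·(68/3))/6 = 34/3.
Price P = 183 - 3·34 = 81.
Drake's profit: (81 - 47)·(34/3) = 1156/3.

385.33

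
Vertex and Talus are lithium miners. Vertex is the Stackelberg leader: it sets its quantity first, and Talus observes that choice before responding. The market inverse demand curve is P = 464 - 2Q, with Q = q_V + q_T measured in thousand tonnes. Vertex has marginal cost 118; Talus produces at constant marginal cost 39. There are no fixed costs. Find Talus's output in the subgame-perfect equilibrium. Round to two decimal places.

72.88

The follower Talus best-responds to any q_V: π_T = (464 - 2Q)q_T - 39q_T.
Setting the follower's marginal profit to zero, 425 - 2q_V - 4q_T = 0, i.e. q_T = (425 - 2q_V)/4.
The leader anticipates this reaction. Substituting into P = 464 - 2Q gives P = 503/2 - q_V, so π_V = (503/2 - q_V)q_V - 118q_V.
Leader FOC: 267/2 - 2q_V = 0, so q_V = 267/4.
Then q_T = (425 - 2·(267/4))/4 = 583/8.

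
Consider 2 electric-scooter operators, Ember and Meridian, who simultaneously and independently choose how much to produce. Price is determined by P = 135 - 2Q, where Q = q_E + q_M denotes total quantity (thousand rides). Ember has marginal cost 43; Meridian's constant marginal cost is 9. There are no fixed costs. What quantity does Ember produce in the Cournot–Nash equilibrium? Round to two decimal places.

Ember's profit: π_E = (135 - 2Q)q_E - (43q_E). Setting ∂π_E/∂q_E = 0: 92 - 4q_E - 2(q_M) = 0.
Meridian's profit: π_M = (135 - 2Q)q_M - (9q_M). Setting ∂π_M/∂q_M = 0: 126 - 4q_M - 2(q_E) = 0.
Rearranging gives the reaction functions q_E = (92 - 2q_M)/4 and q_M = (126 - 2q_E)/4.
Substituting one into the other gives q_E = 29/3 and q_M = 80/3.

9.67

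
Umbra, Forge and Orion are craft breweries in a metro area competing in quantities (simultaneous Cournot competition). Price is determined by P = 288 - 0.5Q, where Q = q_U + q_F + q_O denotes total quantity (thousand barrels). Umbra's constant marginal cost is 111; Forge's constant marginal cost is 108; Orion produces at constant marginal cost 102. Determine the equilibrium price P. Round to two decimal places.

Umbra's profit: π_U = (288 - 0.5Q)q_U - (111q_U). Setting ∂π_U/∂q_U = 0: 177 - q_U - (1/2)(q_F + q_O) = 0.
Forge's profit: π_F = (288 - 0.5Q)q_F - (108q_F). Setting ∂π_F/∂q_F = 0: 180 - q_F - (1/2)(q_U + q_O) = 0.
Orion's first-order condition: 186 - q_O - (1/2)(q_U + q_F) = 0.
Adding the 3 first-order conditions: 543 − 2Q = 0, so Q = 543/2.
Back-substituting: q_U = (177 − 543/4)/(1/2) = 165/2, q_F = (180 − 543/4)/(1/2) = 177/2, q_O = (186 − 543/4)/(1/2) = 201/2.
Total output Q = 543/2, so price P = 288 - (1/2)·(543/2) = 609/4.

152.25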